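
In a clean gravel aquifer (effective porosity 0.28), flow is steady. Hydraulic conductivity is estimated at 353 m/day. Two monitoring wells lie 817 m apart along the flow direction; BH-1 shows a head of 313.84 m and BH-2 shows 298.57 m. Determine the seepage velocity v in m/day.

23.6

Hydraulic gradient i = (313.84 − 298.57) / 817 = 15.27 / 817 = 0.01869.
Darcy flux q = K · i = 353.0 × 0.01869 = 6.598 m/day.
Seepage velocity v = q / n_e = 6.598 / 0.28 = 23.56 m/day.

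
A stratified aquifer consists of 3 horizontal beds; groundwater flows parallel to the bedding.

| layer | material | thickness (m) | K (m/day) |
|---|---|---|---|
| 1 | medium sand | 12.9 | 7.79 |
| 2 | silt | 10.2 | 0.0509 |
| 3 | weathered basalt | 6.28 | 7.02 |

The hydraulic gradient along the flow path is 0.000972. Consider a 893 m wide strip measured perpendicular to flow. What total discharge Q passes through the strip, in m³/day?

126

Flow is parallel to layering, so each bed carries its own Darcy discharge and the transmissivities add.
Σ(K_i·b_i) = 7.79×12.9 + 0.0509×10.2 + 7.02×6.28 = 145.1 m²/day.
Hydraulic gradient i = 0.000972.
Q = Σ(K_i·b_i) · W · i = 145.1 × 893 × 0.0009720 = 125.9 m³/day.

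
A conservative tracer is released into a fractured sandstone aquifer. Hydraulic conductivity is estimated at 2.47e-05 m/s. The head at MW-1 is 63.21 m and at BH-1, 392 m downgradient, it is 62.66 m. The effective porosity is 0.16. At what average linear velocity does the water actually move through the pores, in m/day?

0.0187

Convert K: 2.47e-05 m/s × 86400 = 2.134 m/day.
Hydraulic gradient i = (63.21 − 62.66) / 392 = 0.55 / 392 = 0.001403.
Darcy flux q = K · i = 2.134 × 0.001403 = 0.002994 m/day.
Seepage velocity v = q / n_e = 0.002994 / 0.16 = 0.01871 m/day.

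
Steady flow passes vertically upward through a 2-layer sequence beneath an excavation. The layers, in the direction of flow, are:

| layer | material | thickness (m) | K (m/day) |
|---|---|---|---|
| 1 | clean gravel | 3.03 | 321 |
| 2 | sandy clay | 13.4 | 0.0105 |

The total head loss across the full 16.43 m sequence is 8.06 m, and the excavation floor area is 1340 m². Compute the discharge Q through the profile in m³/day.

Flow is perpendicular to layering, so the layers act in series and the equivalent K is the thickness-weighted harmonic mean.
Total thickness L = 3.03 + 13.4 = 16.43 m.
Σ(b_i/K_i) = 3.03/321 + 13.4/0.0105 = 1276 d.
K_eq = L / Σ(b_i/K_i) = 16.43 / 1276 = 0.01287 m/day.
Q = K_eq · A · (Δh/L) = 0.01287 × 1340 × (8.06/16.43) = 8.463 m³/day.

8.46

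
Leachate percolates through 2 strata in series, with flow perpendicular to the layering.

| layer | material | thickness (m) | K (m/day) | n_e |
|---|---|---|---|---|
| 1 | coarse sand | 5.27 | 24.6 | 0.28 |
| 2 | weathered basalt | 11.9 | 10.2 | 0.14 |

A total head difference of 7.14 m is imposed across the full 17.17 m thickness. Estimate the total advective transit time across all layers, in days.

With flow normal to the layers, continuity requires the same specific discharge q through every layer.
Σ(b_i/K_i) = 5.27/24.6 + 11.9/10.2 = 1.381 d.
q = Δh / Σ(b_i/K_i) = 7.14 / 1.381 = 5.171 m/day.
In each layer the seepage velocity is v_i = q/n_i, so the layer transit time is t_i = b_i·n_i / q:
  layer 1 (coarse sand): t_1 = 5.27 × 0.28 / 5.171 = 0.2854 d
  layer 2 (weathered basalt): t_2 = 11.9 × 0.14 / 5.171 = 0.3222 d
Total t = Σ t_i = 0.6076 days.

0.608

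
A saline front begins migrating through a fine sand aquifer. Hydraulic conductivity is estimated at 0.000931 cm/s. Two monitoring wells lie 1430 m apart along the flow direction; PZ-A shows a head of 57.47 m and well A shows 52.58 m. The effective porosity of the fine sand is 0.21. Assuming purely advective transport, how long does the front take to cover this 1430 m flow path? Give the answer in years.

Convert K: 0.000931 cm/s × 864 = 0.8044 m/day.
Hydraulic gradient i = (57.47 − 52.58) / 1430 = 4.89 / 1430 = 0.003420.
Darcy flux q = K · i = 0.8044 × 0.003420 = 0.002751 m/day.
Seepage velocity v = q / n_e = 0.002751 / 0.21 = 0.01310 m/day.
Travel time t = L / v = 1430 / 0.01310 = 1.092e+05 days = 298.9 years.

299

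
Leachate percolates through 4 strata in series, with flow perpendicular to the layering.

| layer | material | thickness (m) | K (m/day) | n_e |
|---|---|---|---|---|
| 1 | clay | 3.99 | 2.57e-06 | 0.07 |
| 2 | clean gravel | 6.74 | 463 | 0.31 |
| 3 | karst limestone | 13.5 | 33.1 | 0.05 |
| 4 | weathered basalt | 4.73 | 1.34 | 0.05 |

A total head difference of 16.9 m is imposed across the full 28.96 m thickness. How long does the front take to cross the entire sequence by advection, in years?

825

With flow normal to the layers, continuity requires the same specific discharge q through every layer.
Σ(b_i/K_i) = 3.99/2.57e-06 + 6.74/463 + 13.5/33.1 + 4.73/1.34 = 1.553e+06 d.
q = Δh / Σ(b_i/K_i) = 16.9 / 1.553e+06 = 1.089e-05 m/day.
In each layer the seepage velocity is v_i = q/n_i, so the layer transit time is t_i = b_i·n_i / q:
  layer 1 (clay): t_1 = 3.99 × 0.07 / 1.089e-05 = 25658 d
  layer 2 (clean gravel): t_2 = 6.74 × 0.31 / 1.089e-05 = 1.919e+05 d
  layer 3 (karst limestone): t_3 = 13.5 × 0.05 / 1.089e-05 = 62009 d
  layer 4 (weathered basalt): t_4 = 4.73 × 0.05 / 1.089e-05 = 21726 d
Total t = Σ t_i = 3.013e+05 days = 825.0 years.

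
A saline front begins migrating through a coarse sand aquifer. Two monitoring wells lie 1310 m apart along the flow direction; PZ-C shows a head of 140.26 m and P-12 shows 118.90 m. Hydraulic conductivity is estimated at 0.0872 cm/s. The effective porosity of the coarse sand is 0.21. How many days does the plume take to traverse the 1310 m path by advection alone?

224

Convert K: 0.0872 cm/s × 864 = 75.34 m/day.
Hydraulic gradient i = (140.26 − 118.90) / 1310 = 21.36 / 1310 = 0.01631.
Darcy flux q = K · i = 75.34 × 0.01631 = 1.228 m/day.
Seepage velocity v = q / n_e = 1.228 / 0.21 = 5.850 m/day.
Travel time t = L / v = 1310 / 5.850 = 223.9 days.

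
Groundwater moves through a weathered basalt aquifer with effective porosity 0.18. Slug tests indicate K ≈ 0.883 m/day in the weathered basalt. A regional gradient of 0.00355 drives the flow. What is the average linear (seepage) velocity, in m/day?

0.0174

Hydraulic gradient i = 0.00355.
Darcy flux q = K · i = 0.8830 × 0.003550 = 0.003135 m/day.
Seepage velocity v = q / n_e = 0.003135 / 0.18 = 0.01741 m/day.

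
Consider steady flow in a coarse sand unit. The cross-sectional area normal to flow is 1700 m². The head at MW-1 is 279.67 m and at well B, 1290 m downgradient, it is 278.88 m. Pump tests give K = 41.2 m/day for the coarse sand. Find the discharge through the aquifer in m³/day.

Hydraulic gradient i = (279.67 − 278.88) / 1290 = 0.79 / 1290 = 0.0006124.
Darcy's law: Q = K · A · i = 41.20 × 1700 × 0.0006124 = 42.89 m³/day.

42.9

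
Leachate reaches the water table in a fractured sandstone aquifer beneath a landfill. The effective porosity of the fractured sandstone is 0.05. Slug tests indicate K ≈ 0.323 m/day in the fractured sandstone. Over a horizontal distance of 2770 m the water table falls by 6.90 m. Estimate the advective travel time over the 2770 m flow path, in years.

Hydraulic gradient i = Δh / L = 6.90 / 2770 = 0.002491.
Darcy flux q = K · i = 0.3230 × 0.002491 = 0.0008046 m/day.
Seepage velocity v = q / n_e = 0.0008046 / 0.05 = 0.01609 m/day.
Travel time t = L / v = 2770 / 0.01609 = 1.721e+05 days = 471.3 years.

471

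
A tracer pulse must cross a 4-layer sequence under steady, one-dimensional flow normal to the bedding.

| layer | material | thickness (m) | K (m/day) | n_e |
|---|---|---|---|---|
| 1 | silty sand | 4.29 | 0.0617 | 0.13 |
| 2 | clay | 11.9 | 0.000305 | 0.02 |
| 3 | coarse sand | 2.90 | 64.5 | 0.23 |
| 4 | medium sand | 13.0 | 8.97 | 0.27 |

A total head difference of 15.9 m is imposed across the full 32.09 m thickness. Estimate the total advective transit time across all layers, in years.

With flow normal to the layers, continuity requires the same specific discharge q through every layer.
Σ(b_i/K_i) = 4.29/0.0617 + 11.9/0.000305 + 2.90/64.5 + 13.0/8.97 = 39087 d.
q = Δh / Σ(b_i/K_i) = 15.9 / 39087 = 0.0004068 m/day.
In each layer the seepage velocity is v_i = q/n_i, so the layer transit time is t_i = b_i·n_i / q:
  layer 1 (silty sand): t_1 = 4.29 × 0.13 / 0.0004068 = 1371 d
  layer 2 (clay): t_2 = 11.9 × 0.02 / 0.0004068 = 585.1 d
  layer 3 (coarse sand): t_3 = 2.90 × 0.23 / 0.0004068 = 1640 d
  layer 4 (medium sand): t_4 = 13.0 × 0.27 / 0.0004068 = 8629 d
Total t = Σ t_i = 12225 days = 33.47 years.

33.5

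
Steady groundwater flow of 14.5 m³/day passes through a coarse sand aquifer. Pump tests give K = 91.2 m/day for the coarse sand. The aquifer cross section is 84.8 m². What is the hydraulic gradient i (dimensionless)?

From Q = K·A·i, i = Q / (K·A) = 14.5 / (91.20 × 84.80) = 0.001875.

0.00187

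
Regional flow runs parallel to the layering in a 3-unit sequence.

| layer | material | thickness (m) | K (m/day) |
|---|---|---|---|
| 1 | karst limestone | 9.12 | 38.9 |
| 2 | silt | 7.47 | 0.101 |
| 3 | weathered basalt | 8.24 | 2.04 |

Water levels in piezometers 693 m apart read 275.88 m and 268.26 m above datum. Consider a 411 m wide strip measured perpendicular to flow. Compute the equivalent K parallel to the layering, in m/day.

Flow is parallel to layering, so each bed carries its own Darcy discharge and the transmissivities add.
Σ(K_i·b_i) = 38.9×9.12 + 0.101×7.47 + 2.04×8.24 = 372.3 m²/day.
Total thickness b = 24.83 m, so K_eq = Σ(K_i·b_i)/b = 15.00 m/day.

15.0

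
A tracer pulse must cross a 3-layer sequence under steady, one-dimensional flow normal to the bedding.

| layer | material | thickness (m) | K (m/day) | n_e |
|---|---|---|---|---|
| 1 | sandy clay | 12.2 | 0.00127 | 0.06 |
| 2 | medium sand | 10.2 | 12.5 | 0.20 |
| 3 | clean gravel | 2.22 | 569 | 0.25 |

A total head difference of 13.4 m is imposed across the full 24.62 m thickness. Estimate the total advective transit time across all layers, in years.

6.53

With flow normal to the layers, continuity requires the same specific discharge q through every layer.
Σ(b_i/K_i) = 12.2/0.00127 + 10.2/12.5 + 2.22/569 = 9607 d.
q = Δh / Σ(b_i/K_i) = 13.4 / 9607 = 0.001395 m/day.
In each layer the seepage velocity is v_i = q/n_i, so the layer transit time is t_i = b_i·n_i / q:
  layer 1 (sandy clay): t_1 = 12.2 × 0.06 / 0.001395 = 524.8 d
  layer 2 (medium sand): t_2 = 10.2 × 0.20 / 0.001395 = 1463 d
  layer 3 (clean gravel): t_3 = 2.22 × 0.25 / 0.001395 = 397.9 d
Total t = Σ t_i = 2385 days = 6.531 years.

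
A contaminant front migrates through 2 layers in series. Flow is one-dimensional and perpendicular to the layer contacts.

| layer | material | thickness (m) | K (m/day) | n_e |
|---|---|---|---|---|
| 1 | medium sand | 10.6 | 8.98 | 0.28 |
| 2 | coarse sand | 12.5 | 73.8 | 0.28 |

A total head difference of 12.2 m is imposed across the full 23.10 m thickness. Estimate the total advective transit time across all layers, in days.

0.716

With flow normal to the layers, continuity requires the same specific discharge q through every layer.
Σ(b_i/K_i) = 10.6/8.98 + 12.5/73.8 = 1.350 d.
q = Δh / Σ(b_i/K_i) = 12.2 / 1.350 = 9.039 m/day.
In each layer the seepage velocity is v_i = q/n_i, so the layer transit time is t_i = b_i·n_i / q:
  layer 1 (medium sand): t_1 = 10.6 × 0.28 / 9.039 = 0.3284 d
  layer 2 (coarse sand): t_2 = 12.5 × 0.28 / 9.039 = 0.3872 d
Total t = Σ t_i = 0.7156 days.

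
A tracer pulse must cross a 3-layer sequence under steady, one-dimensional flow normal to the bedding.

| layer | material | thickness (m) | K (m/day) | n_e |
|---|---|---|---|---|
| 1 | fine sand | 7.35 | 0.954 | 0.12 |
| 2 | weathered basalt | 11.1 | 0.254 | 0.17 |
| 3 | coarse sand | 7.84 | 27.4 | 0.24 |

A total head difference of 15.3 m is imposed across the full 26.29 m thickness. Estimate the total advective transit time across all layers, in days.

15.7

With flow normal to the layers, continuity requires the same specific discharge q through every layer.
Σ(b_i/K_i) = 7.35/0.954 + 11.1/0.254 + 7.84/27.4 = 51.69 d.
q = Δh / Σ(b_i/K_i) = 15.3 / 51.69 = 0.2960 m/day.
In each layer the seepage velocity is v_i = q/n_i, so the layer transit time is t_i = b_i·n_i / q:
  layer 1 (fine sand): t_1 = 7.35 × 0.12 / 0.2960 = 2.980 d
  layer 2 (weathered basalt): t_2 = 11.1 × 0.17 / 0.2960 = 6.375 d
  layer 3 (coarse sand): t_3 = 7.84 × 0.24 / 0.2960 = 6.357 d
Total t = Σ t_i = 15.71 days.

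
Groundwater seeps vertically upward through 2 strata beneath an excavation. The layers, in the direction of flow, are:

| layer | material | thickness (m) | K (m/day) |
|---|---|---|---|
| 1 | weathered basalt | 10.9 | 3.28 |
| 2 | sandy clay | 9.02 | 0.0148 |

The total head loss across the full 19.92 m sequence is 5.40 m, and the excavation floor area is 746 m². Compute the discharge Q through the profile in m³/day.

Flow is perpendicular to layering, so the layers act in series and the equivalent K is the thickness-weighted harmonic mean.
Total thickness L = 10.9 + 9.02 = 19.92 m.
Σ(b_i/K_i) = 10.9/3.28 + 9.02/0.0148 = 612.8 d.
K_eq = L / Σ(b_i/K_i) = 19.92 / 612.8 = 0.03251 m/day.
Q = K_eq · A · (Δh/L) = 0.03251 × 746 × (5.40/19.92) = 6.574 m³/day.

6.57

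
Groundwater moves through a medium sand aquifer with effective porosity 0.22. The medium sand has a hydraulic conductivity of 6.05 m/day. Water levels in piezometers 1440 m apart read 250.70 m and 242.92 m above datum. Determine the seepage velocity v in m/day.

0.149

Hydraulic gradient i = (250.70 − 242.92) / 1440 = 7.78 / 1440 = 0.005403.
Darcy flux q = K · i = 6.050 × 0.005403 = 0.03269 m/day.
Seepage velocity v = q / n_e = 0.03269 / 0.22 = 0.1486 m/day.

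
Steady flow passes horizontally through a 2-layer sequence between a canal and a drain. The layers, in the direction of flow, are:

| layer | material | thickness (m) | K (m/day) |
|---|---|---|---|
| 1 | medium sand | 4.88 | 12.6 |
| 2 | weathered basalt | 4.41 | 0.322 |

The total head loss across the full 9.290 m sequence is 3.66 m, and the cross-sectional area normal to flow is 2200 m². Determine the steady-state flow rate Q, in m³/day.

572

Flow is perpendicular to layering, so the layers act in series and the equivalent K is the thickness-weighted harmonic mean.
Total thickness L = 4.88 + 4.41 = 9.290 m.
Σ(b_i/K_i) = 4.88/12.6 + 4.41/0.322 = 14.08 d.
K_eq = L / Σ(b_i/K_i) = 9.290 / 14.08 = 0.6597 m/day.
Q = K_eq · A · (Δh/L) = 0.6597 × 2200 × (3.66/9.290) = 571.8 m³/day.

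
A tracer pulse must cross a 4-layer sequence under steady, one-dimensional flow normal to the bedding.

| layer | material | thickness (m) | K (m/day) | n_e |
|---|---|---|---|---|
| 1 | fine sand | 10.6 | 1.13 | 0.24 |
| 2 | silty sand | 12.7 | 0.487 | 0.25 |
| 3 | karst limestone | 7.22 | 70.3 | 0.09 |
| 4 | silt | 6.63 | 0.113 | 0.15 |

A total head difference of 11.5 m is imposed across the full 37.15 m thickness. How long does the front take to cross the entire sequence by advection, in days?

With flow normal to the layers, continuity requires the same specific discharge q through every layer.
Σ(b_i/K_i) = 10.6/1.13 + 12.7/0.487 + 7.22/70.3 + 6.63/0.113 = 94.23 d.
q = Δh / Σ(b_i/K_i) = 11.5 / 94.23 = 0.1220 m/day.
In each layer the seepage velocity is v_i = q/n_i, so the layer transit time is t_i = b_i·n_i / q:
  layer 1 (fine sand): t_1 = 10.6 × 0.24 / 0.1220 = 20.85 d
  layer 2 (silty sand): t_2 = 12.7 × 0.25 / 0.1220 = 26.02 d
  layer 3 (karst limestone): t_3 = 7.22 × 0.09 / 0.1220 = 5.325 d
  layer 4 (silt): t_4 = 6.63 × 0.15 / 0.1220 = 8.149 d
Total t = Σ t_i = 60.34 days.

60.3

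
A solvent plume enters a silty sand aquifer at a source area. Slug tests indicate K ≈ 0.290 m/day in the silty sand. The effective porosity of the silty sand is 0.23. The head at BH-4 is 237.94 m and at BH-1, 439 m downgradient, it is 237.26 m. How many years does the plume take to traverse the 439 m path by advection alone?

Hydraulic gradient i = (237.94 − 237.26) / 439 = 0.68 / 439 = 0.001549.
Darcy flux q = K · i = 0.2900 × 0.001549 = 0.0004492 m/day.
Seepage velocity v = q / n_e = 0.0004492 / 0.23 = 0.001953 m/day.
Travel time t = L / v = 439 / 0.001953 = 2.248e+05 days = 615.4 years.

615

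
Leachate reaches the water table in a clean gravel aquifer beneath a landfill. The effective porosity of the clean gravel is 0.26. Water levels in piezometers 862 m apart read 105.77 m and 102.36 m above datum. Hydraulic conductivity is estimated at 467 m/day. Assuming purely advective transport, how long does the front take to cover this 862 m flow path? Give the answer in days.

121

Hydraulic gradient i = (105.77 − 102.36) / 862 = 3.41 / 862 = 0.003956.
Darcy flux q = K · i = 467.0 × 0.003956 = 1.847 m/day.
Seepage velocity v = q / n_e = 1.847 / 0.26 = 7.105 m/day.
Travel time t = L / v = 862 / 7.105 = 121.3 days.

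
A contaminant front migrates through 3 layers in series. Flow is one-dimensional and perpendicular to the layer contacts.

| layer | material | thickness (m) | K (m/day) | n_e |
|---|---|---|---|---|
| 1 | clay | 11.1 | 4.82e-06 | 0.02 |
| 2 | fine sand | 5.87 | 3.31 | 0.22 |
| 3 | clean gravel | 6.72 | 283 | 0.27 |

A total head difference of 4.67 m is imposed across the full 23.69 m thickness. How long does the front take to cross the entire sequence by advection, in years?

With flow normal to the layers, continuity requires the same specific discharge q through every layer.
Σ(b_i/K_i) = 11.1/4.82e-06 + 5.87/3.31 + 6.72/283 = 2.303e+06 d.
q = Δh / Σ(b_i/K_i) = 4.67 / 2.303e+06 = 2.028e-06 m/day.
In each layer the seepage velocity is v_i = q/n_i, so the layer transit time is t_i = b_i·n_i / q:
  layer 1 (clay): t_1 = 11.1 × 0.02 / 2.028e-06 = 1.095e+05 d
  layer 2 (fine sand): t_2 = 5.87 × 0.22 / 2.028e-06 = 6.368e+05 d
  layer 3 (clean gravel): t_3 = 6.72 × 0.27 / 2.028e-06 = 8.947e+05 d
Total t = Σ t_i = 1.641e+06 days = 4493 years.

4490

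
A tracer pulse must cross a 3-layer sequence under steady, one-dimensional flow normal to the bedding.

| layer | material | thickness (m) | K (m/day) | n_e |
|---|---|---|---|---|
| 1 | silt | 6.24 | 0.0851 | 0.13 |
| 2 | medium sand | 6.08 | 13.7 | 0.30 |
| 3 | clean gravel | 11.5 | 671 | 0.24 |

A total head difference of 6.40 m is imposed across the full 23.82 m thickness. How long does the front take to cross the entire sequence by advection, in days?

With flow normal to the layers, continuity requires the same specific discharge q through every layer.
Σ(b_i/K_i) = 6.24/0.0851 + 6.08/13.7 + 11.5/671 = 73.79 d.
q = Δh / Σ(b_i/K_i) = 6.40 / 73.79 = 0.08674 m/day.
In each layer the seepage velocity is v_i = q/n_i, so the layer transit time is t_i = b_i·n_i / q:
  layer 1 (silt): t_1 = 6.24 × 0.13 / 0.08674 = 9.352 d
  layer 2 (medium sand): t_2 = 6.08 × 0.30 / 0.08674 = 21.03 d
  layer 3 (clean gravel): t_3 = 11.5 × 0.24 / 0.08674 = 31.82 d
Total t = Σ t_i = 62.20 days.

62.2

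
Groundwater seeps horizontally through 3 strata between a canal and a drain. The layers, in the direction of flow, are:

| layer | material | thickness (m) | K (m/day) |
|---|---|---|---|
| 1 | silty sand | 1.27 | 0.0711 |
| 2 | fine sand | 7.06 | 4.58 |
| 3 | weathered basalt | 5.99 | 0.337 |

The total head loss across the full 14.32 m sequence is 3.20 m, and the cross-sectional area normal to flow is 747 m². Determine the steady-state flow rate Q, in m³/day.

64.3

Flow is perpendicular to layering, so the layers act in series and the equivalent K is the thickness-weighted harmonic mean.
Total thickness L = 1.27 + 7.06 + 5.99 = 14.32 m.
Σ(b_i/K_i) = 1.27/0.0711 + 7.06/4.58 + 5.99/0.337 = 37.18 d.
K_eq = L / Σ(b_i/K_i) = 14.32 / 37.18 = 0.3852 m/day.
Q = K_eq · A · (Δh/L) = 0.3852 × 747 × (3.20/14.32) = 64.30 m³/day.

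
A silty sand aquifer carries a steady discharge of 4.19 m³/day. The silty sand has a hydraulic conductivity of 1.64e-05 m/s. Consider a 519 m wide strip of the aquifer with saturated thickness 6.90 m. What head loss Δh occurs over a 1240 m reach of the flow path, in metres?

Convert K: 1.64e-05 m/s × 86400 = 1.417 m/day.
Cross-sectional area A = 519 × 6.90 = 3581 m².
From Q = K·A·i, i = Q / (K·A) = 4.19 / (1.417 × 3581) = 0.0008257.
Head loss Δh = i · L = 0.0008257 × 1240 = 1.024 m.

1.02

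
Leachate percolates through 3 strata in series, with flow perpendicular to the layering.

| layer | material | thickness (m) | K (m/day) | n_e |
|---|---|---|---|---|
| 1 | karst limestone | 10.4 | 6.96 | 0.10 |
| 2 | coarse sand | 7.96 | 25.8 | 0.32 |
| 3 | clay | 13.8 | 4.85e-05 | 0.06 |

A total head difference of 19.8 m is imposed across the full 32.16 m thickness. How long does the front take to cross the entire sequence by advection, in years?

With flow normal to the layers, continuity requires the same specific discharge q through every layer.
Σ(b_i/K_i) = 10.4/6.96 + 7.96/25.8 + 13.8/4.85e-05 = 2.845e+05 d.
q = Δh / Σ(b_i/K_i) = 19.8 / 2.845e+05 = 6.959e-05 m/day.
In each layer the seepage velocity is v_i = q/n_i, so the layer transit time is t_i = b_i·n_i / q:
  layer 1 (karst limestone): t_1 = 10.4 × 0.10 / 6.959e-05 = 14945 d
  layer 2 (coarse sand): t_2 = 7.96 × 0.32 / 6.959e-05 = 36605 d
  layer 3 (clay): t_3 = 13.8 × 0.06 / 6.959e-05 = 11899 d
Total t = Σ t_i = 63449 days = 173.7 years.

174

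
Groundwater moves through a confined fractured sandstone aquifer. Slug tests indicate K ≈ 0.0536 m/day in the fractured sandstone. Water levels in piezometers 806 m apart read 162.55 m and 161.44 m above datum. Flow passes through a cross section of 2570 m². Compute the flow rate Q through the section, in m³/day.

Hydraulic gradient i = (162.55 − 161.44) / 806 = 1.11 / 806 = 0.001377.
Darcy's law: Q = K · A · i = 0.05360 × 2570 × 0.001377 = 0.1897 m³/day.

0.190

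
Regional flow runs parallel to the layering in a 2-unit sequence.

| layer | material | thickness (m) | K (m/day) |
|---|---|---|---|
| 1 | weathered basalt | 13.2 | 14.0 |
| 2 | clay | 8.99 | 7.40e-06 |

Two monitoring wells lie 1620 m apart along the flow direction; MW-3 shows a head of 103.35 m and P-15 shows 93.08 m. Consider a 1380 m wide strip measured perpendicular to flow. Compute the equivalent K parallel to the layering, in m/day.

8.33

Flow is parallel to layering, so each bed carries its own Darcy discharge and the transmissivities add.
Σ(K_i·b_i) = 14.0×13.2 + 7.40e-06×8.99 = 184.8 m²/day.
Total thickness b = 22.19 m, so K_eq = Σ(K_i·b_i)/b = 8.328 m/day.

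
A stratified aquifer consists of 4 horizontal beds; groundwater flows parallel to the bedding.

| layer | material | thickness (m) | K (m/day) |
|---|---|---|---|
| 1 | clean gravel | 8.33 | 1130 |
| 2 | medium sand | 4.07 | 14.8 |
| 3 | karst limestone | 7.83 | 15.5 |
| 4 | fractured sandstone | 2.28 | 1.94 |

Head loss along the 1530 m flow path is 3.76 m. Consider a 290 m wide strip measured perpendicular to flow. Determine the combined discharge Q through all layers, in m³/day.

6840

Flow is parallel to layering, so each bed carries its own Darcy discharge and the transmissivities add.
Σ(K_i·b_i) = 1130×8.33 + 14.8×4.07 + 15.5×7.83 + 1.94×2.28 = 9599 m²/day.
Hydraulic gradient i = Δh / L = 3.76 / 1530 = 0.002458.
Q = Σ(K_i·b_i) · W · i = 9599 × 290 × 0.002458 = 6841 m³/day.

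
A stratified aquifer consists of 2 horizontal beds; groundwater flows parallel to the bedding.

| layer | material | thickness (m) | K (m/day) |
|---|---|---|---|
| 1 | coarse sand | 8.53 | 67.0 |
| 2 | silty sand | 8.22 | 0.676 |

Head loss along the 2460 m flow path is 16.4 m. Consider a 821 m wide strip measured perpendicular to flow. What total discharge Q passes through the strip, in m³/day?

3160

Flow is parallel to layering, so each bed carries its own Darcy discharge and the transmissivities add.
Σ(K_i·b_i) = 67.0×8.53 + 0.676×8.22 = 577.1 m²/day.
Hydraulic gradient i = Δh / L = 16.4 / 2460 = 0.006667.
Q = Σ(K_i·b_i) · W · i = 577.1 × 821 × 0.006667 = 3158 m³/day.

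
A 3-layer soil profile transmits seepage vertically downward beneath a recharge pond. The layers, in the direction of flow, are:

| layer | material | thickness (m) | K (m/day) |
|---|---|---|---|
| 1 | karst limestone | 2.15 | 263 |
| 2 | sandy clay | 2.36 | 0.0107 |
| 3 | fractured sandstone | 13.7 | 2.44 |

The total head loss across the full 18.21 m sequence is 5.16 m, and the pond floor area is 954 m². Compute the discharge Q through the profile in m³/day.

21.8

Flow is perpendicular to layering, so the layers act in series and the equivalent K is the thickness-weighted harmonic mean.
Total thickness L = 2.15 + 2.36 + 13.7 = 18.21 m.
Σ(b_i/K_i) = 2.15/263 + 2.36/0.0107 + 13.7/2.44 = 226.2 d.
K_eq = L / Σ(b_i/K_i) = 18.21 / 226.2 = 0.08051 m/day.
Q = K_eq · A · (Δh/L) = 0.08051 × 954 × (5.16/18.21) = 21.76 m³/day.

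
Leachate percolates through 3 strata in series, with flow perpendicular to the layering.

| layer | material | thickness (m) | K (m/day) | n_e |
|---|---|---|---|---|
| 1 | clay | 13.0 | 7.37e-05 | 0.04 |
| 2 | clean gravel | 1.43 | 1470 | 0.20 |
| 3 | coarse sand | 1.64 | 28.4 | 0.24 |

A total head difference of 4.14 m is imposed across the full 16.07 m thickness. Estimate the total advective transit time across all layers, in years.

140

With flow normal to the layers, continuity requires the same specific discharge q through every layer.
Σ(b_i/K_i) = 13.0/7.37e-05 + 1.43/1470 + 1.64/28.4 = 1.764e+05 d.
q = Δh / Σ(b_i/K_i) = 4.14 / 1.764e+05 = 2.347e-05 m/day.
In each layer the seepage velocity is v_i = q/n_i, so the layer transit time is t_i = b_i·n_i / q:
  layer 1 (clay): t_1 = 13.0 × 0.04 / 2.347e-05 = 22155 d
  layer 2 (clean gravel): t_2 = 1.43 × 0.20 / 2.347e-05 = 12185 d
  layer 3 (coarse sand): t_3 = 1.64 × 0.24 / 2.347e-05 = 16770 d
Total t = Σ t_i = 51111 days = 139.9 years.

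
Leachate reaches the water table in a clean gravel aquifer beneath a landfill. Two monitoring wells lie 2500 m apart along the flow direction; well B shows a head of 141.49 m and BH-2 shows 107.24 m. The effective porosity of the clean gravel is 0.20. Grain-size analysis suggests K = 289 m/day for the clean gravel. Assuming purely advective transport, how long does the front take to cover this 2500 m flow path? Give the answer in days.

Hydraulic gradient i = (141.49 − 107.24) / 2500 = 34.25 / 2500 = 0.01370.
Darcy flux q = K · i = 289.0 × 0.01370 = 3.959 m/day.
Seepage velocity v = q / n_e = 3.959 / 0.20 = 19.80 m/day.
Travel time t = L / v = 2500 / 19.80 = 126.3 days.

126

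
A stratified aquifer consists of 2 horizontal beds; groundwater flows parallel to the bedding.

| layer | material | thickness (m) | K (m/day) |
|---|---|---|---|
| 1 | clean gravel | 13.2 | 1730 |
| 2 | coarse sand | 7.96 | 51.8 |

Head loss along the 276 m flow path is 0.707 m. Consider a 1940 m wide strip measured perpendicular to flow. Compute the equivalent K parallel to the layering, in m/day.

Flow is parallel to layering, so each bed carries its own Darcy discharge and the transmissivities add.
Σ(K_i·b_i) = 1730×13.2 + 51.8×7.96 = 23248 m²/day.
Total thickness b = 21.16 m, so K_eq = Σ(K_i·b_i)/b = 1099 m/day.

1100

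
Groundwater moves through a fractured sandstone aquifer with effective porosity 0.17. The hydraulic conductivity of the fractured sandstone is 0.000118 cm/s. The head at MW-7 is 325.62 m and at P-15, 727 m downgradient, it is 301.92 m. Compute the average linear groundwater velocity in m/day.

Convert K: 0.000118 cm/s × 864 = 0.1020 m/day.
Hydraulic gradient i = (325.62 − 301.92) / 727 = 23.7 / 727 = 0.03260.
Darcy flux q = K · i = 0.1020 × 0.03260 = 0.003324 m/day.
Seepage velocity v = q / n_e = 0.003324 / 0.17 = 0.01955 m/day.

0.0196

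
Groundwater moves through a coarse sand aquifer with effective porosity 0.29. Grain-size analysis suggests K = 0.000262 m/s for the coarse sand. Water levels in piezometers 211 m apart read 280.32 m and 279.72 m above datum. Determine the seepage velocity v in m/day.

0.222

Convert K: 0.000262 m/s × 86400 = 22.64 m/day.
Hydraulic gradient i = (280.32 − 279.72) / 211 = 0.6 / 211 = 0.002844.
Darcy flux q = K · i = 22.64 × 0.002844 = 0.06437 m/day.
Seepage velocity v = q / n_e = 0.06437 / 0.29 = 0.2220 m/day.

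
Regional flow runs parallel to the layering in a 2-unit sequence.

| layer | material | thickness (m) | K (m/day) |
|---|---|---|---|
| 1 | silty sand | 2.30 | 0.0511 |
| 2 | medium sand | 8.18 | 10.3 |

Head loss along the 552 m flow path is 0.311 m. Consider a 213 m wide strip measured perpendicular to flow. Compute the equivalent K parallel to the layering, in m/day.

Flow is parallel to layering, so each bed carries its own Darcy discharge and the transmissivities add.
Σ(K_i·b_i) = 0.0511×2.30 + 10.3×8.18 = 84.37 m²/day.
Total thickness b = 10.48 m, so K_eq = Σ(K_i·b_i)/b = 8.051 m/day.

8.05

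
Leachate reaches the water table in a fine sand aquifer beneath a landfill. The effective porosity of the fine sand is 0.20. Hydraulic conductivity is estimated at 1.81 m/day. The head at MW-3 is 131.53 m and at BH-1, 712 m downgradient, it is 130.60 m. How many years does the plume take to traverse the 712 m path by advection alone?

165

Hydraulic gradient i = (131.53 − 130.60) / 712 = 0.93 / 712 = 0.001306.
Darcy flux q = K · i = 1.810 × 0.001306 = 0.002364 m/day.
Seepage velocity v = q / n_e = 0.002364 / 0.20 = 0.01182 m/day.
Travel time t = L / v = 712 / 0.01182 = 60232 days = 164.9 years.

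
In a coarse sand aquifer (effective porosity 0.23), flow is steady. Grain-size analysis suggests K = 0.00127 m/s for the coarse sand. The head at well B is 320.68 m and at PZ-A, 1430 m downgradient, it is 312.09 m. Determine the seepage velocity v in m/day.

2.87

Convert K: 0.00127 m/s × 86400 = 109.7 m/day.
Hydraulic gradient i = (320.68 − 312.09) / 1430 = 8.59 / 1430 = 0.006007.
Darcy flux q = K · i = 109.7 × 0.006007 = 0.6591 m/day.
Seepage velocity v = q / n_e = 0.6591 / 0.23 = 2.866 m/day.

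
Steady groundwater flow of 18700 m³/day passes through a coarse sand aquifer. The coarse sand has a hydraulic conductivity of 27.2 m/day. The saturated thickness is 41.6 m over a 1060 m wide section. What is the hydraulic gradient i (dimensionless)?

0.0156

Cross-sectional area A = 1060 × 41.6 = 44096 m².
From Q = K·A·i, i = Q / (K·A) = 18700 / (27.20 × 44096) = 0.01559.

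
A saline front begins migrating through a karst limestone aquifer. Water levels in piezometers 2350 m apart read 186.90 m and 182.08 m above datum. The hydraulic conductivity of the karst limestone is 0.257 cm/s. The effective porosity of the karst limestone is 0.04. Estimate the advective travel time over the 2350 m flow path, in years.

0.565

Convert K: 0.257 cm/s × 864 = 222.0 m/day.
Hydraulic gradient i = (186.90 − 182.08) / 2350 = 4.82 / 2350 = 0.002051.
Darcy flux q = K · i = 222.0 × 0.002051 = 0.4554 m/day.
Seepage velocity v = q / n_e = 0.4554 / 0.04 = 11.39 m/day.
Travel time t = L / v = 2350 / 11.39 = 206.4 days = 0.5651 years.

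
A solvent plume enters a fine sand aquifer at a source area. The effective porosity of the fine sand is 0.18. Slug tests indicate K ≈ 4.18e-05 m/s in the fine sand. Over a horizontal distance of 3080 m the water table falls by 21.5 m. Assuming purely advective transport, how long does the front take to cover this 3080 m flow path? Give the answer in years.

Convert K: 4.18e-05 m/s × 86400 = 3.612 m/day.
Hydraulic gradient i = Δh / L = 21.5 / 3080 = 0.006981.
Darcy flux q = K · i = 3.612 × 0.006981 = 0.02521 m/day.
Seepage velocity v = q / n_e = 0.02521 / 0.18 = 0.1401 m/day.
Travel time t = L / v = 3080 / 0.1401 = 21991 days = 60.21 years.

60.2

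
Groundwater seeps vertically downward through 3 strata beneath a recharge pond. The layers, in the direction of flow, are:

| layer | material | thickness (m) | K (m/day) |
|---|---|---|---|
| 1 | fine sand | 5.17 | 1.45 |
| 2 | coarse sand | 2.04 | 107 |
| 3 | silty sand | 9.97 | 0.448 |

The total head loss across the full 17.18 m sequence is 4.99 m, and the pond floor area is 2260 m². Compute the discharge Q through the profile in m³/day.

436

Flow is perpendicular to layering, so the layers act in series and the equivalent K is the thickness-weighted harmonic mean.
Total thickness L = 5.17 + 2.04 + 9.97 = 17.18 m.
Σ(b_i/K_i) = 5.17/1.45 + 2.04/107 + 9.97/0.448 = 25.84 d.
K_eq = L / Σ(b_i/K_i) = 17.18 / 25.84 = 0.6649 m/day.
Q = K_eq · A · (Δh/L) = 0.6649 × 2260 × (4.99/17.18) = 436.4 m³/day.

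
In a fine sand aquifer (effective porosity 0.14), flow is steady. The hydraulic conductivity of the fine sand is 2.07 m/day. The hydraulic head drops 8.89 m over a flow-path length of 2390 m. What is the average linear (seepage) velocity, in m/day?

0.0550

Hydraulic gradient i = Δh / L = 8.89 / 2390 = 0.003720.
Darcy flux q = K · i = 2.070 × 0.003720 = 0.007700 m/day.
Seepage velocity v = q / n_e = 0.007700 / 0.14 = 0.05500 m/day.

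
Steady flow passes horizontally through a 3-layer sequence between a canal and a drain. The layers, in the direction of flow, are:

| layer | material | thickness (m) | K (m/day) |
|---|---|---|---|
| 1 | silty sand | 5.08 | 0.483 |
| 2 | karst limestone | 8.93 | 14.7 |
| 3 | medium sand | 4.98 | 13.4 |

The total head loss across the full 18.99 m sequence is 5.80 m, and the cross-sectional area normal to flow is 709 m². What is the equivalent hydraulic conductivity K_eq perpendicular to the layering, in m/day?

1.65

Flow is perpendicular to layering, so the layers act in series and the equivalent K is the thickness-weighted harmonic mean.
Total thickness L = 5.08 + 8.93 + 4.98 = 18.99 m.
Σ(b_i/K_i) = 5.08/0.483 + 8.93/14.7 + 4.98/13.4 = 11.50 d.
K_eq = L / Σ(b_i/K_i) = 18.99 / 11.50 = 1.652 m/day.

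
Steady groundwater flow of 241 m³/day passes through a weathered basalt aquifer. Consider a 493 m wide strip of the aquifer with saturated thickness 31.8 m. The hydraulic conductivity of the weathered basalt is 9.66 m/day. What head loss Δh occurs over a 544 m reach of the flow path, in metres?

0.866

Cross-sectional area A = 493 × 31.8 = 15677 m².
From Q = K·A·i, i = Q / (K·A) = 241 / (9.660 × 15677) = 0.001591.
Head loss Δh = i · L = 0.001591 × 544 = 0.8657 m.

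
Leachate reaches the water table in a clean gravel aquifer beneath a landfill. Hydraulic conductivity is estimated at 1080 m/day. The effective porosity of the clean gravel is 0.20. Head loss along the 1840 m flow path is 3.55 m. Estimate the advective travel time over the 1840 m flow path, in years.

0.484

Hydraulic gradient i = Δh / L = 3.55 / 1840 = 0.001929.
Darcy flux q = K · i = 1080 × 0.001929 = 2.084 m/day.
Seepage velocity v = q / n_e = 2.084 / 0.20 = 10.42 m/day.
Travel time t = L / v = 1840 / 10.42 = 176.6 days = 0.4835 years.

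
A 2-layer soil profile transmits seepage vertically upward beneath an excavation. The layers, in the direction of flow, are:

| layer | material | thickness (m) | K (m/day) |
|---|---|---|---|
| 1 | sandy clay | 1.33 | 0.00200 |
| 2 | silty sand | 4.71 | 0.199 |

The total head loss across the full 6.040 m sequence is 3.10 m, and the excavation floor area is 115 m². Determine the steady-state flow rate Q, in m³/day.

Flow is perpendicular to layering, so the layers act in series and the equivalent K is the thickness-weighted harmonic mean.
Total thickness L = 1.33 + 4.71 = 6.040 m.
Σ(b_i/K_i) = 1.33/0.00200 + 4.71/0.199 = 688.7 d.
K_eq = L / Σ(b_i/K_i) = 6.040 / 688.7 = 0.008771 m/day.
Q = K_eq · A · (Δh/L) = 0.008771 × 115 × (3.10/6.040) = 0.5177 m³/day.

0.518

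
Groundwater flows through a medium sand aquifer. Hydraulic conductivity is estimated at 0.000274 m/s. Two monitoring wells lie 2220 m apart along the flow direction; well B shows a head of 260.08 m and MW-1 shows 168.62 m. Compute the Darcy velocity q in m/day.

Convert K: 0.000274 m/s × 86400 = 23.67 m/day.
Hydraulic gradient i = (260.08 − 168.62) / 2220 = 91.46 / 2220 = 0.04120.
Specific discharge q = K · i = 23.67 × 0.04120 = 0.9753 m/day.

0.975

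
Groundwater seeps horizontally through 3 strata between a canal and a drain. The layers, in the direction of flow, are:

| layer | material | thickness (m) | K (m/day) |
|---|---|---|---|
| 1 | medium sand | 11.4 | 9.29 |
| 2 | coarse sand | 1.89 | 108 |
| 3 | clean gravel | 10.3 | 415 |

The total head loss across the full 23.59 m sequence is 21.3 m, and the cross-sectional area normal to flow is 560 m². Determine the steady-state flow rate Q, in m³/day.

9400

Flow is perpendicular to layering, so the layers act in series and the equivalent K is the thickness-weighted harmonic mean.
Total thickness L = 11.4 + 1.89 + 10.3 = 23.59 m.
Σ(b_i/K_i) = 11.4/9.29 + 1.89/108 + 10.3/415 = 1.269 d.
K_eq = L / Σ(b_i/K_i) = 23.59 / 1.269 = 18.58 m/day.
Q = K_eq · A · (Δh/L) = 18.58 × 560 × (21.3/23.59) = 9396 m³/day.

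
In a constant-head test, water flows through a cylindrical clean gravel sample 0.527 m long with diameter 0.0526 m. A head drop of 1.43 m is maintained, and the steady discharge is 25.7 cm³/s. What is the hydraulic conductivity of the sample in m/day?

377

Cross-sectional area A = π·(d/2)² = π × (0.0526/2)² = 0.002173 m².
Convert discharge: 25.7 cm³/s = 2.570e-05 m³/s.
Darcy's law rearranged: K = Q·L / (A·Δh) = 2.570e-05 × 0.527 / (0.002173 × 1.43) = 0.004359 m/s = 376.6 m/day.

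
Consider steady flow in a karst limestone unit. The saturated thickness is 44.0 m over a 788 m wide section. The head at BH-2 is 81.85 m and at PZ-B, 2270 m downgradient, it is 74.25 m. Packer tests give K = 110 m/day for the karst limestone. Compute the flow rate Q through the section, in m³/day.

Cross-sectional area A = 788 × 44.0 = 34672 m².
Hydraulic gradient i = (81.85 − 74.25) / 2270 = 7.6 / 2270 = 0.003348.
Darcy's law: Q = K · A · i = 110.0 × 34672 × 0.003348 = 12769 m³/day.

12800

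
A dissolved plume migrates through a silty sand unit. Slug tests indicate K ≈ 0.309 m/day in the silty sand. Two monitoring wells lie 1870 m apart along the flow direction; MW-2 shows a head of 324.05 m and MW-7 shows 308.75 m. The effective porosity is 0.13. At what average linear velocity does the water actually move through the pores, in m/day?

0.0194

Hydraulic gradient i = (324.05 − 308.75) / 1870 = 15.3 / 1870 = 0.008182.
Darcy flux q = K · i = 0.3090 × 0.008182 = 0.002528 m/day.
Seepage velocity v = q / n_e = 0.002528 / 0.13 = 0.01945 m/day.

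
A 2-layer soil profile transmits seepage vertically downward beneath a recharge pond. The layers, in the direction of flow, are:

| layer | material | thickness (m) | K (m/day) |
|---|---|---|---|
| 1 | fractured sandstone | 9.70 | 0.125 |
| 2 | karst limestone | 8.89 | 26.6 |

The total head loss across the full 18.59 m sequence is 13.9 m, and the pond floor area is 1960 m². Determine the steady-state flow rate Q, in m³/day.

350

Flow is perpendicular to layering, so the layers act in series and the equivalent K is the thickness-weighted harmonic mean.
Total thickness L = 9.70 + 8.89 = 18.59 m.
Σ(b_i/K_i) = 9.70/0.125 + 8.89/26.6 = 77.93 d.
K_eq = L / Σ(b_i/K_i) = 18.59 / 77.93 = 0.2385 m/day.
Q = K_eq · A · (Δh/L) = 0.2385 × 1960 × (13.9/18.59) = 349.6 m³/day.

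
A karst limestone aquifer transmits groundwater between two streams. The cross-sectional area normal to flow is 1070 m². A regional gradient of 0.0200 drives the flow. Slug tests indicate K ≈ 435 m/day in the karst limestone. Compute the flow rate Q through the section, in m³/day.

Hydraulic gradient i = 0.0200.
Darcy's law: Q = K · A · i = 435.0 × 1070 × 0.02000 = 9309 m³/day.

9310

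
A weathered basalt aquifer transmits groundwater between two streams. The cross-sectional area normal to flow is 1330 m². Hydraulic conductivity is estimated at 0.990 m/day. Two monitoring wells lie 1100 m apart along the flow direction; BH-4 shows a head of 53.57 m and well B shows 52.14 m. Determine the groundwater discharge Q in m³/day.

Hydraulic gradient i = (53.57 − 52.14) / 1100 = 1.43 / 1100 = 0.001300.
Darcy's law: Q = K · A · i = 0.9900 × 1330 × 0.001300 = 1.712 m³/day.

1.71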